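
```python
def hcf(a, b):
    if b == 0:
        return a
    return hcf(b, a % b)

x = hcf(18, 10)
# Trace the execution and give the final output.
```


hcf(18, 10)
= hcf(10, 18 % 10) = hcf(10, 8)
= hcf(8, 10 % 8) = hcf(8, 2)
= hcf(2, 8 % 2) = hcf(2, 0)
b == 0, return a = 2


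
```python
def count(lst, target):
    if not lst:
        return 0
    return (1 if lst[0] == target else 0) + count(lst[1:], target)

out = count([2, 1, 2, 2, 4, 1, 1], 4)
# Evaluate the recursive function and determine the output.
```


count([2, 1, 2, 2, 4, 1, 1], 4)
lst[0]=2 != 4: 0 + count([1, 2, 2, 4, 1, 1], 4)
lst[0]=1 != 4: 0 + count([2, 2, 4, 1, 1], 4)
lst[0]=2 != 4: 0 + count([2, 4, 1, 1], 4)
lst[0]=2 != 4: 0 + count([4, 1, 1], 4)
lst[0]=4 == 4: 1 + count([1, 1], 4)
lst[0]=1 != 4: 0 + count([1], 4)
lst[0]=1 != 4: 0 + count([], 4)
= 1


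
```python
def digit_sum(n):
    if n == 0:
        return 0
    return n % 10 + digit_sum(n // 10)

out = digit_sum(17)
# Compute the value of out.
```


digit_sum(17)
= 7 + digit_sum(1)
= 7 + 1 + digit_sum(0)
= 7 + 1 + 0
= 8


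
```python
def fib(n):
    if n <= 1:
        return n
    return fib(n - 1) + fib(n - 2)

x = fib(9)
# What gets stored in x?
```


fib(9)
= fib(8) + fib(7)
= (fib(7) + fib(6)) + fib(7)
Computing bottom-up: fib(0)=0, fib(1)=1, fib(2)=1, fib(3)=2, fib(4)=3, fib(5)=5, fib(6)=8, fib(7)=13, fib(8)=21, fib(9)=34
= 34


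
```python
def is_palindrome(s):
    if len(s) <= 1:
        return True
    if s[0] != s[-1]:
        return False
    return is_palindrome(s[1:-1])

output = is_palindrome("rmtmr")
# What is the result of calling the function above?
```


is_palindrome("rmtmr")
"rmtmr": s[0]='r' == s[-1]='r' -> is_palindrome("mtm")
"mtm": s[0]='m' == s[-1]='m' -> is_palindrome("t")
"t": len <= 1 -> True
= True


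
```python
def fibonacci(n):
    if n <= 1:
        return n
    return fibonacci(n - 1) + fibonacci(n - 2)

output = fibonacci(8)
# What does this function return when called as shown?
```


fibonacci(8)
= fibonacci(7) + fibonacci(6)
= (fibonacci(6) + fibonacci(5)) + fibonacci(6)
Computing bottom-up: fibonacci(0)=0, fibonacci(1)=1, fibonacci(2)=1, fibonacci(3)=2, fibonacci(4)=3, fibonacci(5)=5, fibonacci(6)=8, fibonacci(7)=13, fibonacci(8)=21
= 21


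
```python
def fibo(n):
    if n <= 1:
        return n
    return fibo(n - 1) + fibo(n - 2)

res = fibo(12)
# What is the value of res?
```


fibo(12)
= fibo(11) + fibo(10)
= (fibo(10) + fibo(9)) + fibo(10)
Computing bottom-up: fibo(0)=0, fibo(1)=1, fibo(2)=1, fibo(3)=2, fibo(4)=3, fibo(5)=5, fibo(6)=8, fibo(7)=13, fibo(8)=21, fibo(9)=34, fibo(10)=55, fibo(11)=89, fibo(12)=144
= 144


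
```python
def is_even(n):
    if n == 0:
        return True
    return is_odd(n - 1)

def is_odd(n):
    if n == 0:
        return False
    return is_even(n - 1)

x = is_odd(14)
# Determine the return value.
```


is_odd(14)
= is_even(13)
= is_odd(12)
= is_even(11)
= is_odd(10)
= is_even(9)
= is_odd(8)
= is_even(7)
= is_odd(6)
= is_even(5)
= is_odd(4)
= is_even(3)
= is_odd(2)
= is_even(1)
= is_odd(0)
n == 0: return False
= False


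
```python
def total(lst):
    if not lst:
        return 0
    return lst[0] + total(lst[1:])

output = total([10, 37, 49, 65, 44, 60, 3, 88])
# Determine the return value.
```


total([10, 37, 49, 65, 44, 60, 3, 88])
= 10 + total([37, 49, 65, 44, 60, 3, 88])
= 10 + 37 + total([49, 65, 44, 60, 3, 88])
= 10 + 37 + 49 + total([65, 44, 60, 3, 88])
= 10 + 37 + 49 + 65 + total([44, 60, 3, 88])
= 10 + 37 + 49 + 65 + 44 + total([60, 3, 88])
= 10 + 37 + 49 + 65 + 44 + 60 + total([3, 88])
= 10 + 37 + 49 + 65 + 44 + 60 + 3 + total([88])
= 10 + 37 + 49 + 65 + 44 + 60 + 3 + 88 + total([])
= 10 + 37 + 49 + 65 + 44 + 60 + 3 + 88 + 0
= 356


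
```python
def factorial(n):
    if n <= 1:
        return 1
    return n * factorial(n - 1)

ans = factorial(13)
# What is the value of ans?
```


factorial(13)
= 13 * factorial(12)
= 13 * 12 * factorial(11)
= 13 * 12 * 11 * factorial(10)
= 13 * 12 * 11 * 10 * factorial(9)
= 13 * 12 * 11 * 10 * 9 * factorial(8)
= 13 * 12 * 11 * 10 * 9 * 8 * factorial(7)
= 13 * 12 * 11 * 10 * 9 * 8 * 7 * factorial(6)
= 13 * 12 * 11 * 10 * 9 * 8 * 7 * 6 * factorial(5)
= 13 * 12 * 11 * 10 * 9 * 8 * 7 * 6 * 5 * factorial(4)
= 13 * 12 * 11 * 10 * 9 * 8 * 7 * 6 * 5 * 4 * factorial(3)
= 13 * 12 * 11 * 10 * 9 * 8 * 7 * 6 * 5 * 4 * 3 * factorial(2)
= 13 * 12 * 11 * 10 * 9 * 8 * 7 * 6 * 5 * 4 * 3 * 2 * factorial(1)
= 13 * 12 * 11 * 10 * 9 * 8 * 7 * 6 * 5 * 4 * 3 * 2 * 1
= 6227020800


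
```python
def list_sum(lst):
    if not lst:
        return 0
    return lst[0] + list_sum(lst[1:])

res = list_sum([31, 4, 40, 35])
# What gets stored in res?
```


list_sum([31, 4, 40, 35])
= 31 + list_sum([4, 40, 35])
= 31 + 4 + list_sum([40, 35])
= 31 + 4 + 40 + list_sum([35])
= 31 + 4 + 40 + 35 + list_sum([])
= 31 + 4 + 40 + 35 + 0
= 110


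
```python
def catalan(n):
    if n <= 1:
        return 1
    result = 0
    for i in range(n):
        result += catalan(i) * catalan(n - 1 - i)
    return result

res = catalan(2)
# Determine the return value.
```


catalan(2)
= sum of catalan(i) * catalan(2-1-i) for i in 0..1
  catalan(0)*catalan(1) = 1*1 = 1
  catalan(1)*catalan(0) = 1*1 = 1
= 1 + 1
= 2


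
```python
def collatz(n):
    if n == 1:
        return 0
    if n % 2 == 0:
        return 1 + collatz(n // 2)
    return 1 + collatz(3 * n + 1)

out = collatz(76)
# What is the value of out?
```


collatz(76)
76 is even -> collatz(38)
38 is even -> collatz(19)
19 is odd -> 3*19+1 = 58 -> collatz(58)
58 is even -> collatz(29)
29 is odd -> 3*29+1 = 88 -> collatz(88)
88 is even -> collatz(44)
44 is even -> collatz(22)
22 is even -> collatz(11)
11 is odd -> 3*11+1 = 34 -> collatz(34)
34 is even -> collatz(17)
17 is odd -> 3*17+1 = 52 -> collatz(52)
52 is even -> collatz(26)
26 is even -> collatz(13)
13 is odd -> 3*13+1 = 40 -> collatz(40)
40 is even -> collatz(20)
20 is even -> collatz(10)
10 is even -> collatz(5)
5 is odd -> 3*5+1 = 16 -> collatz(16)
16 is even -> collatz(8)
8 is even -> collatz(4)
4 is even -> collatz(2)
2 is even -> collatz(1)
Reached 1 after 22 steps
= 22


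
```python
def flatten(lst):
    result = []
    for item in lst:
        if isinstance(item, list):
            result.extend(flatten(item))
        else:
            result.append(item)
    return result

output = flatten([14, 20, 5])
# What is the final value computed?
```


flatten([14, 20, 5])
Processing each element:
  14 is not a list -> append 14
  20 is not a list -> append 20
  5 is not a list -> append 5
= [14, 20, 5]


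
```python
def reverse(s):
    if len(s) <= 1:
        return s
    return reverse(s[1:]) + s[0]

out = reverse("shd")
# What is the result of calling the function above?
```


reverse("shd")
= reverse("hd") + "s"
= reverse("d") + "h" + "s"
= "d" + "h" + "s"
= "dhs"


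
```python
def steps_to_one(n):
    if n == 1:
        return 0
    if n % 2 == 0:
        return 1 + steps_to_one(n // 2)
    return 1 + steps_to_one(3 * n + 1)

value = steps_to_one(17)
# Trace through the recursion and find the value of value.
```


steps_to_one(17)
17 is odd -> 3*17+1 = 52 -> steps_to_one(52)
52 is even -> steps_to_one(26)
26 is even -> steps_to_one(13)
13 is odd -> 3*13+1 = 40 -> steps_to_one(40)
40 is even -> steps_to_one(20)
20 is even -> steps_to_one(10)
10 is even -> steps_to_one(5)
5 is odd -> 3*5+1 = 16 -> steps_to_one(16)
16 is even -> steps_to_one(8)
8 is even -> steps_to_one(4)
4 is even -> steps_to_one(2)
2 is even -> steps_to_one(1)
Reached 1 after 12 steps
= 12


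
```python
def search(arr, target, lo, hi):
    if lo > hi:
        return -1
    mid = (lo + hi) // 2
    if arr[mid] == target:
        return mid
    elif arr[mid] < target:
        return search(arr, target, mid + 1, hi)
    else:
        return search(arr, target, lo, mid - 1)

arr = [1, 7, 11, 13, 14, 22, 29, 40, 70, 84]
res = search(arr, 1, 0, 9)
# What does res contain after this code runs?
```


search(arr, 1, 0, 9)
lo=0, hi=9, mid=4, arr[mid]=14
14 > 1, search left half
lo=0, hi=3, mid=1, arr[mid]=7
7 > 1, search left half
lo=0, hi=0, mid=0, arr[mid]=1
arr[0] == 1, found at index 0
= 0


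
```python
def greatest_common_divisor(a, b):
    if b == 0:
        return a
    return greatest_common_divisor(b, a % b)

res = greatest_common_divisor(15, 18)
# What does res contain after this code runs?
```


greatest_common_divisor(15, 18)
= greatest_common_divisor(18, 15 % 18) = greatest_common_divisor(18, 15)
= greatest_common_divisor(15, 18 % 15) = greatest_common_divisor(15, 3)
= greatest_common_divisor(3, 15 % 3) = greatest_common_divisor(3, 0)
b == 0, return a = 3


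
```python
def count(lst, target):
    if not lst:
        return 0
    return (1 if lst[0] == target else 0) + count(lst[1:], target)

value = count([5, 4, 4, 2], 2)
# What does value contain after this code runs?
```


count([5, 4, 4, 2], 2)
lst[0]=5 != 2: 0 + count([4, 4, 2], 2)
lst[0]=4 != 2: 0 + count([4, 2], 2)
lst[0]=4 != 2: 0 + count([2], 2)
lst[0]=2 == 2: 1 + count([], 2)
= 1


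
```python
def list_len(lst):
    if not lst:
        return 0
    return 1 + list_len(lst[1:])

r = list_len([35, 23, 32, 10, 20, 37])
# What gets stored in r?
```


list_len([35, 23, 32, 10, 20, 37])
= 1 + list_len([23, 32, 10, 20, 37])
= 1 + 1 + list_len([32, 10, 20, 37])
= 1 + 1 + 1 + list_len([10, 20, 37])
= 1 + 1 + 1 + 1 + list_len([20, 37])
= 1 + 1 + 1 + 1 + 1 + list_len([37])
= 1 + 1 + 1 + 1 + 1 + 1 + list_len([])
= 1 + 1 + 1 + 1 + 1 + 1 + 0
= 6


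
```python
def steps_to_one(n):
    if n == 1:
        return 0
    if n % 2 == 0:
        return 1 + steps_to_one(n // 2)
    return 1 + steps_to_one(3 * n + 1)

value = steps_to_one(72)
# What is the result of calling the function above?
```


steps_to_one(72)
72 is even -> steps_to_one(36)
36 is even -> steps_to_one(18)
18 is even -> steps_to_one(9)
9 is odd -> 3*9+1 = 28 -> steps_to_one(28)
28 is even -> steps_to_one(14)
14 is even -> steps_to_one(7)
7 is odd -> 3*7+1 = 22 -> steps_to_one(22)
22 is even -> steps_to_one(11)
11 is odd -> 3*11+1 = 34 -> steps_to_one(34)
34 is even -> steps_to_one(17)
17 is odd -> 3*17+1 = 52 -> steps_to_one(52)
52 is even -> steps_to_one(26)
26 is even -> steps_to_one(13)
13 is odd -> 3*13+1 = 40 -> steps_to_one(40)
40 is even -> steps_to_one(20)
20 is even -> steps_to_one(10)
10 is even -> steps_to_one(5)
5 is odd -> 3*5+1 = 16 -> steps_to_one(16)
16 is even -> steps_to_one(8)
8 is even -> steps_to_one(4)
4 is even -> steps_to_one(2)
2 is even -> steps_to_one(1)
Reached 1 after 22 steps
= 22


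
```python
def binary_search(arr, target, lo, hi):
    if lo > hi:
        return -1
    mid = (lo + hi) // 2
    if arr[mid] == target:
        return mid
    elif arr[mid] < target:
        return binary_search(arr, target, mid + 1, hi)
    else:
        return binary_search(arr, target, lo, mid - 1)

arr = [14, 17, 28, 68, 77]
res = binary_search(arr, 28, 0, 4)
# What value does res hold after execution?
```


binary_search(arr, 28, 0, 4)
lo=0, hi=4, mid=2, arr[mid]=28
arr[2] == 28, found at index 2
= 2


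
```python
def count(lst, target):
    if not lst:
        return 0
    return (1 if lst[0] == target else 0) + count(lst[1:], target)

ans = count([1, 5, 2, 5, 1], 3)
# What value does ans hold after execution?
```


count([1, 5, 2, 5, 1], 3)
lst[0]=1 != 3: 0 + count([5, 2, 5, 1], 3)
lst[0]=5 != 3: 0 + count([2, 5, 1], 3)
lst[0]=2 != 3: 0 + count([5, 1], 3)
lst[0]=5 != 3: 0 + count([1], 3)
lst[0]=1 != 3: 0 + count([], 3)
= 0


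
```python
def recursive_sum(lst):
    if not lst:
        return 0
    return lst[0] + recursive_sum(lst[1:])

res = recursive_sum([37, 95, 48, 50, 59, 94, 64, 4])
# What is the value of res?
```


recursive_sum([37, 95, 48, 50, 59, 94, 64, 4])
= 37 + recursive_sum([95, 48, 50, 59, 94, 64, 4])
= 37 + 95 + recursive_sum([48, 50, 59, 94, 64, 4])
= 37 + 95 + 48 + recursive_sum([50, 59, 94, 64, 4])
= 37 + 95 + 48 + 50 + recursive_sum([59, 94, 64, 4])
= 37 + 95 + 48 + 50 + 59 + recursive_sum([94, 64, 4])
= 37 + 95 + 48 + 50 + 59 + 94 + recursive_sum([64, 4])
= 37 + 95 + 48 + 50 + 59 + 94 + 64 + recursive_sum([4])
= 37 + 95 + 48 + 50 + 59 + 94 + 64 + 4 + recursive_sum([])
= 37 + 95 + 48 + 50 + 59 + 94 + 64 + 4 + 0
= 451


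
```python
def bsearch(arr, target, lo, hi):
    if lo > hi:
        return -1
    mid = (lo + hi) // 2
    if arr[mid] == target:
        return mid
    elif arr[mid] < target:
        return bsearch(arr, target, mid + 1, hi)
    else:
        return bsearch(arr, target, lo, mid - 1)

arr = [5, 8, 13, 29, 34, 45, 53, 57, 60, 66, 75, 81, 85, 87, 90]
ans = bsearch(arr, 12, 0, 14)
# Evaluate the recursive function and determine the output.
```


bsearch(arr, 12, 0, 14)
lo=0, hi=14, mid=7, arr[mid]=57
57 > 12, search left half
lo=0, hi=6, mid=3, arr[mid]=29
29 > 12, search left half
lo=0, hi=2, mid=1, arr[mid]=8
8 < 12, search right half
lo=2, hi=2, mid=2, arr[mid]=13
13 > 12, search left half
lo > hi, target not found, return -1
= -1


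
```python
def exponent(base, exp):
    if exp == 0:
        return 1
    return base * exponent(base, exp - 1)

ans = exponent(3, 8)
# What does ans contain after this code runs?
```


exponent(3, 8)
= 3 * exponent(3, 7)
= 3 * 3 * exponent(3, 6)
= 3 * 3 * 3 * exponent(3, 5)
= 3 * 3 * 3 * 3 * exponent(3, 4)
= 3 * 3 * 3 * 3 * 3 * exponent(3, 3)
= 3 * 3 * 3 * 3 * 3 * 3 * exponent(3, 2)
= 3 * 3 * 3 * 3 * 3 * 3 * 3 * exponent(3, 1)
= 3 * 3 * 3 * 3 * 3 * 3 * 3 * 3 * exponent(3, 0)
= 3 * 3 * 3 * 3 * 3 * 3 * 3 * 3 * 1
= 6561


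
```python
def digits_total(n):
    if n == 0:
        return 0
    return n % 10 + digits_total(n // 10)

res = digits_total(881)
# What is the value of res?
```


digits_total(881)
= 1 + digits_total(88)
= 1 + 8 + digits_total(8)
= 1 + 8 + 8 + digits_total(0)
= 1 + 8 + 8 + 0
= 17


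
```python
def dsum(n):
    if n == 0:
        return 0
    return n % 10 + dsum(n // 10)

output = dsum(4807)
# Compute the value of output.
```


dsum(4807)
= 7 + dsum(480)
= 7 + 0 + dsum(48)
= 7 + 0 + 8 + dsum(4)
= 7 + 0 + 8 + 4 + dsum(0)
= 7 + 0 + 8 + 4 + 0
= 19


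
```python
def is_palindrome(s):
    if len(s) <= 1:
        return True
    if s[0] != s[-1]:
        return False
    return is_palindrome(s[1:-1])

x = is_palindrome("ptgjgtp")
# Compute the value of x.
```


is_palindrome("ptgjgtp")
"ptgjgtp": s[0]='p' == s[-1]='p' -> is_palindrome("tgjgt")
"tgjgt": s[0]='t' == s[-1]='t' -> is_palindrome("gjg")
"gjg": s[0]='g' == s[-1]='g' -> is_palindrome("j")
"j": len <= 1 -> True
= True


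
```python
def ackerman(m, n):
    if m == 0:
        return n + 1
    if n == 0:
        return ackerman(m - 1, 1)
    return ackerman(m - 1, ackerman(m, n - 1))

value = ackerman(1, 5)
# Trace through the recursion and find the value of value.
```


ackerman(1, 5)
= ackerman(0, ackerman(1, 4))
First compute ackerman(1, 4) = 6
= ackerman(0, 6)
= 7


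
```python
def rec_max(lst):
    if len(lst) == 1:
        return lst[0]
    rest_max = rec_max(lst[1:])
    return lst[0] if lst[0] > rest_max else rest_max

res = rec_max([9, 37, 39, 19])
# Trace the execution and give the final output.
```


rec_max([9, 37, 39, 19])
= compare 9 with rec_max([37, 39, 19])
= compare 37 with rec_max([39, 19])
= compare 39 with rec_max([19])
Base: rec_max([19]) = 19
compare 39 with 19: max = 39
compare 37 with 39: max = 39
compare 9 with 39: max = 39
= 39


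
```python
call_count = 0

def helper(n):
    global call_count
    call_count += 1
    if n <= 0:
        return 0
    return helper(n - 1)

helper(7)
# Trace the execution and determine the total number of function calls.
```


helper(7) calls helper(6) calls ... calls helper(0)
Total calls: 7 + 1 (for base case) = 8


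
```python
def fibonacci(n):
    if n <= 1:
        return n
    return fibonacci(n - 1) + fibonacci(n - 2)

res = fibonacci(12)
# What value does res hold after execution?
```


fibonacci(12)
= fibonacci(11) + fibonacci(10)
= (fibonacci(10) + fibonacci(9)) + fibonacci(10)
Computing bottom-up: fibonacci(0)=0, fibonacci(1)=1, fibonacci(2)=1, fibonacci(3)=2, fibonacci(4)=3, fibonacci(5)=5, fibonacci(6)=8, fibonacci(7)=13, fibonacci(8)=21, fibonacci(9)=34, fibonacci(10)=55, fibonacci(11)=89, fibonacci(12)=144
= 144


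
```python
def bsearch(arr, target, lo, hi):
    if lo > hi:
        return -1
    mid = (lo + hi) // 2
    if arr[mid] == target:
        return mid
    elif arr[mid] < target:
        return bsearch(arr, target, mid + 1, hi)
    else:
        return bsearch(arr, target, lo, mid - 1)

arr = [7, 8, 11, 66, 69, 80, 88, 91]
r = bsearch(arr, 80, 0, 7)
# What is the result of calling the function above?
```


bsearch(arr, 80, 0, 7)
lo=0, hi=7, mid=3, arr[mid]=66
66 < 80, search right half
lo=4, hi=7, mid=5, arr[mid]=80
arr[5] == 80, found at index 5
= 5


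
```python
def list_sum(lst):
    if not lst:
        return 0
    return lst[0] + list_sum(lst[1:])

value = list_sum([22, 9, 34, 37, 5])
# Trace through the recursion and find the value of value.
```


list_sum([22, 9, 34, 37, 5])
= 22 + list_sum([9, 34, 37, 5])
= 22 + 9 + list_sum([34, 37, 5])
= 22 + 9 + 34 + list_sum([37, 5])
= 22 + 9 + 34 + 37 + list_sum([5])
= 22 + 9 + 34 + 37 + 5 + list_sum([])
= 22 + 9 + 34 + 37 + 5 + 0
= 107


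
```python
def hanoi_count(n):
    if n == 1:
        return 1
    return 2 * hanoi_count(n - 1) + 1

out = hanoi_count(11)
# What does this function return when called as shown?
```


hanoi_count(11)
= 2 * hanoi_count(10) + 1
= 2 * (2 * hanoi_count(9) + 1) + 1
= 2 * (2 * (2 * hanoi_count(8) + 1) + 1) + 1
= 2 * (2 * (2 * (2 * hanoi_count(7) + 1) + 1) + 1) + 1
= 2 * (2 * (2 * (2 * (2 * hanoi_count(6) + 1) + 1) + 1) + 1) + 1
= 2 * (2 * (2 * (2 * (2 * (2 * hanoi_count(5) + 1) + 1) + 1) + 1) + 1) + 1
= 2 * (2 * (2 * (2 * (2 * (2 * (2 * hanoi_count(4) + 1) + 1) + 1) + 1) + 1) + 1) + 1
= 2 * (2 * (2 * (2 * (2 * (2 * (2 * (2 * hanoi_count(3) + 1) + 1) + 1) + 1) + 1) + 1) + 1) + 1
= 2 * (2 * (2 * (2 * (2 * (2 * (2 * (2 * (2 * hanoi_count(2) + 1) + 1) + 1) + 1) + 1) + 1) + 1) + 1) + 1
= 2 * (2 * (2 * (2 * (2 * (2 * (2 * (2 * (2 * (2 * hanoi_count(1) + 1) + 1) + 1) + 1) + 1) + 1) + 1) + 1) + 1) + 1
Now compute bottom-up:
hanoi_count(1) = 1
hanoi_count(2) = 2 * 1 + 1 = 3
hanoi_count(3) = 2 * 3 + 1 = 7
hanoi_count(4) = 2 * 7 + 1 = 15
hanoi_count(5) = 2 * 15 + 1 = 31
hanoi_count(6) = 2 * 31 + 1 = 63
hanoi_count(7) = 2 * 63 + 1 = 127
hanoi_count(8) = 2 * 127 + 1 = 255
hanoi_count(9) = 2 * 255 + 1 = 511
hanoi_count(10) = 2 * 511 + 1 = 1023
hanoi_count(11) = 2 * 1023 + 1 = 2047
= 2047


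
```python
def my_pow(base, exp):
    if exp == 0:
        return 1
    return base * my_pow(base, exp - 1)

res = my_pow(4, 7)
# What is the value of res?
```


my_pow(4, 7)
= 4 * my_pow(4, 6)
= 4 * 4 * my_pow(4, 5)
= 4 * 4 * 4 * my_pow(4, 4)
= 4 * 4 * 4 * 4 * my_pow(4, 3)
= 4 * 4 * 4 * 4 * 4 * my_pow(4, 2)
= 4 * 4 * 4 * 4 * 4 * 4 * my_pow(4, 1)
= 4 * 4 * 4 * 4 * 4 * 4 * 4 * my_pow(4, 0)
= 4 * 4 * 4 * 4 * 4 * 4 * 4 * 1
= 16384


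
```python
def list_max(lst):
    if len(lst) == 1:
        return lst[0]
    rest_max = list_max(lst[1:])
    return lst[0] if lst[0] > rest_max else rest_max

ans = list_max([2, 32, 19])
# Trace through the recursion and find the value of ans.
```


list_max([2, 32, 19])
= compare 2 with list_max([32, 19])
= compare 32 with list_max([19])
Base: list_max([19]) = 19
compare 32 with 19: max = 32
compare 2 with 32: max = 32
= 32


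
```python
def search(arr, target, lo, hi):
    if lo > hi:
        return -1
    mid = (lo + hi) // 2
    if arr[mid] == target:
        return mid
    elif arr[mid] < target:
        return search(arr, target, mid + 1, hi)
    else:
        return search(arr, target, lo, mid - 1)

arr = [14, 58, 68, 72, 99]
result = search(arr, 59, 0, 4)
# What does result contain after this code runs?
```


search(arr, 59, 0, 4)
lo=0, hi=4, mid=2, arr[mid]=68
68 > 59, search left half
lo=0, hi=1, mid=0, arr[mid]=14
14 < 59, search right half
lo=1, hi=1, mid=1, arr[mid]=58
58 < 59, search right half
lo > hi, target not found, return -1
= -1


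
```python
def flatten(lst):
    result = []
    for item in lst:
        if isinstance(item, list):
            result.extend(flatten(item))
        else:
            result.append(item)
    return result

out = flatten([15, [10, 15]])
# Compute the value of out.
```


flatten([15, [10, 15]])
Processing each element:
  15 is not a list -> append 15
  [10, 15] is a list -> flatten recursively -> [10, 15]
= [15, 10, 15]


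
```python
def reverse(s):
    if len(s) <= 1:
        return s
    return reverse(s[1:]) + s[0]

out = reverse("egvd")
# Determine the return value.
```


reverse("egvd")
= reverse("gvd") + "e"
= reverse("vd") + "g" + "e"
= reverse("d") + "v" + "g" + "e"
= "d" + "v" + "g" + "e"
= "dvge"


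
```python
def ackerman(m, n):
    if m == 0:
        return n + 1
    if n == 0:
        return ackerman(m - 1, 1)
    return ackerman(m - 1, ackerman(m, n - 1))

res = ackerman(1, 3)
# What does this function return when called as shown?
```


ackerman(1, 3)
= ackerman(0, ackerman(1, 2))
First compute ackerman(1, 2) = 4
= ackerman(0, 4)
= 5


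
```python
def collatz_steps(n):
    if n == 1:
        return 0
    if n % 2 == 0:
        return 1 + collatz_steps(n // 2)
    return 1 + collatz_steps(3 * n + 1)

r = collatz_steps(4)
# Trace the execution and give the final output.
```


collatz_steps(4)
4 is even -> collatz_steps(2)
2 is even -> collatz_steps(1)
Reached 1 after 2 steps
= 2


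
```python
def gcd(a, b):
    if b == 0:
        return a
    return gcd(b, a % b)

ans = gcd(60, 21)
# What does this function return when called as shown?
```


gcd(60, 21)
= gcd(21, 60 % 21) = gcd(21, 18)
= gcd(18, 21 % 18) = gcd(18, 3)
= gcd(3, 18 % 3) = gcd(3, 0)
b == 0, return a = 3


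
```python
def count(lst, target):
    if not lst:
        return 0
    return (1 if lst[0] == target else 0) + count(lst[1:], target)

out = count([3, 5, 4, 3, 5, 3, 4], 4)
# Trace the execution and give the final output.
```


count([3, 5, 4, 3, 5, 3, 4], 4)
lst[0]=3 != 4: 0 + count([5, 4, 3, 5, 3, 4], 4)
lst[0]=5 != 4: 0 + count([4, 3, 5, 3, 4], 4)
lst[0]=4 == 4: 1 + count([3, 5, 3, 4], 4)
lst[0]=3 != 4: 0 + count([5, 3, 4], 4)
lst[0]=5 != 4: 0 + count([3, 4], 4)
lst[0]=3 != 4: 0 + count([4], 4)
lst[0]=4 == 4: 1 + count([], 4)
= 2


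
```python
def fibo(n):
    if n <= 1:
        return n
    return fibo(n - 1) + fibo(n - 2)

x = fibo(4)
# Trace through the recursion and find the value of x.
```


fibo(4)
= fibo(3) + fibo(2)
= (fibo(2) + fibo(1)) + fibo(2)
Computing bottom-up: fibo(0)=0, fibo(1)=1, fibo(2)=1, fibo(3)=2, fibo(4)=3
= 3


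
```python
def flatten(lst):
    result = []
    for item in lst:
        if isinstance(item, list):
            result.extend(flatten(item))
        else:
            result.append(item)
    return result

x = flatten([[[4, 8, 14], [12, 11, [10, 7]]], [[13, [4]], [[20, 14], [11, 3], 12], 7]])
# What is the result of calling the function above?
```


flatten([[[4, 8, 14], [12, 11, [10, 7]]], [[13, [4]], [[20, 14], [11, 3], 12], 7]])
Processing each element:
  [[4, 8, 14], [12, 11, [10, 7]]] is a list -> flatten recursively -> [4, 8, 14, 12, 11, 10, 7]
  [[13, [4]], [[20, 14], [11, 3], 12], 7] is a list -> flatten recursively -> [13, 4, 20, 14, 11, 3, 12, 7]
= [4, 8, 14, 12, 11, 10, 7, 13, 4, 20, 14, 11, 3, 12, 7]


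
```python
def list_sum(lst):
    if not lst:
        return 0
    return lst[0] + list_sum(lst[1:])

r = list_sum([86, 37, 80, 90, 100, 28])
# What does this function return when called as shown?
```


list_sum([86, 37, 80, 90, 100, 28])
= 86 + list_sum([37, 80, 90, 100, 28])
= 86 + 37 + list_sum([80, 90, 100, 28])
= 86 + 37 + 80 + list_sum([90, 100, 28])
= 86 + 37 + 80 + 90 + list_sum([100, 28])
= 86 + 37 + 80 + 90 + 100 + list_sum([28])
= 86 + 37 + 80 + 90 + 100 + 28 + list_sum([])
= 86 + 37 + 80 + 90 + 100 + 28 + 0
= 421


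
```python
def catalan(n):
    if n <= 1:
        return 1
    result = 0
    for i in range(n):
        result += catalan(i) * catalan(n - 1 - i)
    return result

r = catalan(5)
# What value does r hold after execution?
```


catalan(5)
= sum of catalan(i) * catalan(5-1-i) for i in 0..4
First compute sub-values bottom-up:
  catalan(0) = 1, catalan(1) = 1
  catalan(2) = 1*1 + 1*1 = 2
  catalan(3) = 1*2 + 1*1 + 2*1 = 5
  catalan(4) = 1*5 + 1*2 + 2*1 + 5*1 = 14
Now catalan(5):
  catalan(0)*catalan(4) = 1*14 = 14
  catalan(1)*catalan(3) = 1*5 = 5
  catalan(2)*catalan(2) = 2*2 = 4
  catalan(3)*catalan(1) = 5*1 = 5
  catalan(4)*catalan(0) = 14*1 = 14
= 14 + 5 + 4 + 5 + 14
= 42


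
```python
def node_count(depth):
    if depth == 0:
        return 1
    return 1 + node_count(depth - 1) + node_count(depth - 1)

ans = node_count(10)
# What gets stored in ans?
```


node_count(10)
= 1 + node_count(9) + node_count(9)
= 1 + 2 * node_count(9)
node_count(k) = 2^(k+1) - 1
node_count(0) = 1
node_count(1) = 3
node_count(2) = 7
node_count(3) = 15
node_count(4) = 31
node_count(10) = 2^11 - 1 = 2047


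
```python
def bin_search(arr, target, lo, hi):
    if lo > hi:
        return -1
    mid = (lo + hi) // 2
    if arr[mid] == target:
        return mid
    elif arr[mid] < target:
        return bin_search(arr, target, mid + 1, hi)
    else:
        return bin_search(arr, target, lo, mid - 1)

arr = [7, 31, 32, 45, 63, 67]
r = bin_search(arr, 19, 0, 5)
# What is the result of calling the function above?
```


bin_search(arr, 19, 0, 5)
lo=0, hi=5, mid=2, arr[mid]=32
32 > 19, search left half
lo=0, hi=1, mid=0, arr[mid]=7
7 < 19, search right half
lo=1, hi=1, mid=1, arr[mid]=31
31 > 19, search left half
lo > hi, target not found, return -1
= -1


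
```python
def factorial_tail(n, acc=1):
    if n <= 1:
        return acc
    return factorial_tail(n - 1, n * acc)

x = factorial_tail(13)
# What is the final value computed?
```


factorial_tail(13, 1)
= factorial_tail(12, 13 * 1) = factorial_tail(12, 13)
= factorial_tail(11, 12 * 13) = factorial_tail(11, 156)
= factorial_tail(10, 11 * 156) = factorial_tail(10, 1716)
= factorial_tail(9, 10 * 1716) = factorial_tail(9, 17160)
= factorial_tail(8, 9 * 17160) = factorial_tail(8, 154440)
= factorial_tail(7, 8 * 154440) = factorial_tail(7, 1235520)
= factorial_tail(6, 7 * 1235520) = factorial_tail(6, 8648640)
= factorial_tail(5, 6 * 8648640) = factorial_tail(5, 51891840)
= factorial_tail(4, 5 * 51891840) = factorial_tail(4, 259459200)
= factorial_tail(3, 4 * 259459200) = factorial_tail(3, 1037836800)
= factorial_tail(2, 3 * 1037836800) = factorial_tail(2, 3113510400)
= factorial_tail(1, 2 * 3113510400) = factorial_tail(1, 6227020800)
n <= 1, return acc = 6227020800


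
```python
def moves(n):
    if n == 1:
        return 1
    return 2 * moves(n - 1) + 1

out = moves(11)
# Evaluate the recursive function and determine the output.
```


moves(11)
= 2 * moves(10) + 1
= 2 * (2 * moves(9) + 1) + 1
= 2 * (2 * (2 * moves(8) + 1) + 1) + 1
= 2 * (2 * (2 * (2 * moves(7) + 1) + 1) + 1) + 1
= 2 * (2 * (2 * (2 * (2 * moves(6) + 1) + 1) + 1) + 1) + 1
= 2 * (2 * (2 * (2 * (2 * (2 * moves(5) + 1) + 1) + 1) + 1) + 1) + 1
= 2 * (2 * (2 * (2 * (2 * (2 * (2 * moves(4) + 1) + 1) + 1) + 1) + 1) + 1) + 1
= 2 * (2 * (2 * (2 * (2 * (2 * (2 * (2 * moves(3) + 1) + 1) + 1) + 1) + 1) + 1) + 1) + 1
= 2 * (2 * (2 * (2 * (2 * (2 * (2 * (2 * (2 * moves(2) + 1) + 1) + 1) + 1) + 1) + 1) + 1) + 1) + 1
= 2 * (2 * (2 * (2 * (2 * (2 * (2 * (2 * (2 * (2 * moves(1) + 1) + 1) + 1) + 1) + 1) + 1) + 1) + 1) + 1) + 1
Now compute bottom-up:
moves(1) = 1
moves(2) = 2 * 1 + 1 = 3
moves(3) = 2 * 3 + 1 = 7
moves(4) = 2 * 7 + 1 = 15
moves(5) = 2 * 15 + 1 = 31
moves(6) = 2 * 31 + 1 = 63
moves(7) = 2 * 63 + 1 = 127
moves(8) = 2 * 127 + 1 = 255
moves(9) = 2 * 255 + 1 = 511
moves(10) = 2 * 511 + 1 = 1023
moves(11) = 2 * 1023 + 1 = 2047
= 2047


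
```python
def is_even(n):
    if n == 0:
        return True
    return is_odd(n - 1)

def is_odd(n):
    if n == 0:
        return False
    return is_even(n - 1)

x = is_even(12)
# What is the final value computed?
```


is_even(12)
= is_odd(11)
= is_even(10)
= is_odd(9)
= is_even(8)
= is_odd(7)
= is_even(6)
= is_odd(5)
= is_even(4)
= is_odd(3)
= is_even(2)
= is_odd(1)
= is_even(0)
n == 0: return True
= True


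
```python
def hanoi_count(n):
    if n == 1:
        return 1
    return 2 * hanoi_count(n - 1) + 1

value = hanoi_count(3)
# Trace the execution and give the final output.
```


hanoi_count(3)
= 2 * hanoi_count(2) + 1
= 2 * (2 * hanoi_count(1) + 1) + 1
Now compute bottom-up:
hanoi_count(1) = 1
hanoi_count(2) = 2 * 1 + 1 = 3
hanoi_count(3) = 2 * 3 + 1 = 7
= 7


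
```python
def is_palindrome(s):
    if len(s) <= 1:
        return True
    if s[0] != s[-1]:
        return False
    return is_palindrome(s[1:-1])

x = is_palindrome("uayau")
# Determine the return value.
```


is_palindrome("uayau")
"uayau": s[0]='u' == s[-1]='u' -> is_palindrome("aya")
"aya": s[0]='a' == s[-1]='a' -> is_palindrome("y")
"y": len <= 1 -> True
= True


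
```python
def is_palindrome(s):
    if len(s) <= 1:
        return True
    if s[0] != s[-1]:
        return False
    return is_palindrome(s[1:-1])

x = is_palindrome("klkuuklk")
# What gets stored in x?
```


is_palindrome("klkuuklk")
"klkuuklk": s[0]='k' == s[-1]='k' -> is_palindrome("lkuukl")
"lkuukl": s[0]='l' == s[-1]='l' -> is_palindrome("kuuk")
"kuuk": s[0]='k' == s[-1]='k' -> is_palindrome("uu")
"uu": s[0]='u' == s[-1]='u' -> is_palindrome("")
"": len <= 1 -> True
= True


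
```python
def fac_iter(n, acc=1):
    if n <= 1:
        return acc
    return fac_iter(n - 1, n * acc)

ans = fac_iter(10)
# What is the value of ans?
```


fac_iter(10, 1)
= fac_iter(9, 10 * 1) = fac_iter(9, 10)
= fac_iter(8, 9 * 10) = fac_iter(8, 90)
= fac_iter(7, 8 * 90) = fac_iter(7, 720)
= fac_iter(6, 7 * 720) = fac_iter(6, 5040)
= fac_iter(5, 6 * 5040) = fac_iter(5, 30240)
= fac_iter(4, 5 * 30240) = fac_iter(4, 151200)
= fac_iter(3, 4 * 151200) = fac_iter(3, 604800)
= fac_iter(2, 3 * 604800) = fac_iter(2, 1814400)
= fac_iter(1, 2 * 1814400) = fac_iter(1, 3628800)
n <= 1, return acc = 3628800


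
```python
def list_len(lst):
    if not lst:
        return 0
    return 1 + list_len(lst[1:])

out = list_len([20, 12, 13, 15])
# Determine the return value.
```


list_len([20, 12, 13, 15])
= 1 + list_len([12, 13, 15])
= 1 + 1 + list_len([13, 15])
= 1 + 1 + 1 + list_len([15])
= 1 + 1 + 1 + 1 + list_len([])
= 1 + 1 + 1 + 1 + 0
= 4


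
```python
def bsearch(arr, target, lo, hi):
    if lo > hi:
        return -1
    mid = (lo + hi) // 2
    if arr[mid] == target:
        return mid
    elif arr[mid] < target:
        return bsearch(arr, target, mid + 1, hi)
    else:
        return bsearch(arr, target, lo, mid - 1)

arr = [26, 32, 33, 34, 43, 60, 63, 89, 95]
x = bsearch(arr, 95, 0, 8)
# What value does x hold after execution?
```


bsearch(arr, 95, 0, 8)
lo=0, hi=8, mid=4, arr[mid]=43
43 < 95, search right half
lo=5, hi=8, mid=6, arr[mid]=63
63 < 95, search right half
lo=7, hi=8, mid=7, arr[mid]=89
89 < 95, search right half
lo=8, hi=8, mid=8, arr[mid]=95
arr[8] == 95, found at index 8
= 8


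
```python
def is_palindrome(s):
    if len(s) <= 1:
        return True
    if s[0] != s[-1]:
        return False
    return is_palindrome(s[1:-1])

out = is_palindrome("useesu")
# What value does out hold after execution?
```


is_palindrome("useesu")
"useesu": s[0]='u' == s[-1]='u' -> is_palindrome("sees")
"sees": s[0]='s' == s[-1]='s' -> is_palindrome("ee")
"ee": s[0]='e' == s[-1]='e' -> is_palindrome("")
"": len <= 1 -> True
= True


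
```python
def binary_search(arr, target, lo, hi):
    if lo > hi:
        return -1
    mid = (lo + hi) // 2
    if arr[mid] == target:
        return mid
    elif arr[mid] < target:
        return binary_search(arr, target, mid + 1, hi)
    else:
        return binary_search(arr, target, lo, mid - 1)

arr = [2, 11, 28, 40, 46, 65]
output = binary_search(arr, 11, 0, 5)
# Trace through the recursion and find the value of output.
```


binary_search(arr, 11, 0, 5)
lo=0, hi=5, mid=2, arr[mid]=28
28 > 11, search left half
lo=0, hi=1, mid=0, arr[mid]=2
2 < 11, search right half
lo=1, hi=1, mid=1, arr[mid]=11
arr[1] == 11, found at index 1
= 1


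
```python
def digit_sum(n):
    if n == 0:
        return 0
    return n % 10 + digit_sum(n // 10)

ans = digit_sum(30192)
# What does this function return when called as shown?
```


digit_sum(30192)
= 2 + digit_sum(3019)
= 2 + 9 + digit_sum(301)
= 2 + 9 + 1 + digit_sum(30)
= 2 + 9 + 1 + 0 + digit_sum(3)
= 2 + 9 + 1 + 0 + 3 + digit_sum(0)
= 2 + 9 + 1 + 0 + 3 + 0
= 15


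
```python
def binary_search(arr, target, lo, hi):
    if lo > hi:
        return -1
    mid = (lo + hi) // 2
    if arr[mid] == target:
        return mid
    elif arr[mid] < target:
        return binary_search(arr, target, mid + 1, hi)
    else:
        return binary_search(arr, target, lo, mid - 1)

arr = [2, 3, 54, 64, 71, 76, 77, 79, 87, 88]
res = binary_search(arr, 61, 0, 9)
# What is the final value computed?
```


binary_search(arr, 61, 0, 9)
lo=0, hi=9, mid=4, arr[mid]=71
71 > 61, search left half
lo=0, hi=3, mid=1, arr[mid]=3
3 < 61, search right half
lo=2, hi=3, mid=2, arr[mid]=54
54 < 61, search right half
lo=3, hi=3, mid=3, arr[mid]=64
64 > 61, search left half
lo > hi, target not found, return -1
= -1


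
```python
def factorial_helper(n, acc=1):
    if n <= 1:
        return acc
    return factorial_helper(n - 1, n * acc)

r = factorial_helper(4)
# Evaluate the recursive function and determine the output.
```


factorial_helper(4, 1)
= factorial_helper(3, 4 * 1) = factorial_helper(3, 4)
= factorial_helper(2, 3 * 4) = factorial_helper(2, 12)
= factorial_helper(1, 2 * 12) = factorial_helper(1, 24)
n <= 1, return acc = 24


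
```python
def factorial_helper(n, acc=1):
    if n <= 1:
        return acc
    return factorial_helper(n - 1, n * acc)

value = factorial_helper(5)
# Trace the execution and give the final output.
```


factorial_helper(5, 1)
= factorial_helper(4, 5 * 1) = factorial_helper(4, 5)
= factorial_helper(3, 4 * 5) = factorial_helper(3, 20)
= factorial_helper(2, 3 * 20) = factorial_helper(2, 60)
= factorial_helper(1, 2 * 60) = factorial_helper(1, 120)
n <= 1, return acc = 120


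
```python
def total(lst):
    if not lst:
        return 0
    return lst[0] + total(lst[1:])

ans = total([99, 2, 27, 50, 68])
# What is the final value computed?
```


total([99, 2, 27, 50, 68])
= 99 + total([2, 27, 50, 68])
= 99 + 2 + total([27, 50, 68])
= 99 + 2 + 27 + total([50, 68])
= 99 + 2 + 27 + 50 + total([68])
= 99 + 2 + 27 + 50 + 68 + total([])
= 99 + 2 + 27 + 50 + 68 + 0
= 246


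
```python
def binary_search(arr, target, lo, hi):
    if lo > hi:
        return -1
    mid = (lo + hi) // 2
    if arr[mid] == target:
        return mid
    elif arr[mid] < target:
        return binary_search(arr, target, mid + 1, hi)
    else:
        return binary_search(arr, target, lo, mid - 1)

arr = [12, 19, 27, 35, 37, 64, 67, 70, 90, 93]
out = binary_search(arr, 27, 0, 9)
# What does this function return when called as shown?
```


binary_search(arr, 27, 0, 9)
lo=0, hi=9, mid=4, arr[mid]=37
37 > 27, search left half
lo=0, hi=3, mid=1, arr[mid]=19
19 < 27, search right half
lo=2, hi=3, mid=2, arr[mid]=27
arr[2] == 27, found at index 2
= 2


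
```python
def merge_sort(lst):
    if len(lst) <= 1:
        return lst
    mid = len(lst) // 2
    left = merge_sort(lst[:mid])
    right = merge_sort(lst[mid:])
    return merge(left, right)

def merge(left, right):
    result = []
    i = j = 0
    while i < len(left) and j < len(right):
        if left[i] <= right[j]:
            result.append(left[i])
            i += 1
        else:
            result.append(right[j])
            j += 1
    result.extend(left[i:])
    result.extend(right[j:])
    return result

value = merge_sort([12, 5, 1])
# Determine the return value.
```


merge_sort([12, 5, 1])
Split into [12] and [5, 1]
Left sorted: [12]
Right sorted: [1, 5]
Merge [12] and [1, 5]
= [1, 5, 12]


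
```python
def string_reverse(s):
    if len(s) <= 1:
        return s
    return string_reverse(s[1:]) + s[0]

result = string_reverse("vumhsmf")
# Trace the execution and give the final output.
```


string_reverse("vumhsmf")
= string_reverse("umhsmf") + "v"
= string_reverse("mhsmf") + "u" + "v"
= string_reverse("hsmf") + "m" + "u" + "v"
= string_reverse("smf") + "h" + "m" + "u" + "v"
= string_reverse("mf") + "s" + "h" + "m" + "u" + "v"
= string_reverse("f") + "m" + "s" + "h" + "m" + "u" + "v"
= "f" + "m" + "s" + "h" + "m" + "u" + "v"
= "fmshmuv"


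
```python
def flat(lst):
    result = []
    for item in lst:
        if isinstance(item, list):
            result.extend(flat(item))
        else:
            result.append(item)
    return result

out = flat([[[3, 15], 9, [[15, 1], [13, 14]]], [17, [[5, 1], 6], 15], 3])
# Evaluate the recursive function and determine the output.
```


flat([[[3, 15], 9, [[15, 1], [13, 14]]], [17, [[5, 1], 6], 15], 3])
Processing each element:
  [[3, 15], 9, [[15, 1], [13, 14]]] is a list -> flat recursively -> [3, 15, 9, 15, 1, 13, 14]
  [17, [[5, 1], 6], 15] is a list -> flat recursively -> [17, 5, 1, 6, 15]
  3 is not a list -> append 3
= [3, 15, 9, 15, 1, 13, 14, 17, 5, 1, 6, 15, 3]


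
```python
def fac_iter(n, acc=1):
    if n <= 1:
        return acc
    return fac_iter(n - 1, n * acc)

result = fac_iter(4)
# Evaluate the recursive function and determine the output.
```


fac_iter(4, 1)
= fac_iter(3, 4 * 1) = fac_iter(3, 4)
= fac_iter(2, 3 * 4) = fac_iter(2, 12)
= fac_iter(1, 2 * 12) = fac_iter(1, 24)
n <= 1, return acc = 24


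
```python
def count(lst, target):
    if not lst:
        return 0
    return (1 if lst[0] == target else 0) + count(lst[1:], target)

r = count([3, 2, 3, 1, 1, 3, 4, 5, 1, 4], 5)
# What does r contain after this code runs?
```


count([3, 2, 3, 1, 1, 3, 4, 5, 1, 4], 5)
lst[0]=3 != 5: 0 + count([2, 3, 1, 1, 3, 4, 5, 1, 4], 5)
lst[0]=2 != 5: 0 + count([3, 1, 1, 3, 4, 5, 1, 4], 5)
lst[0]=3 != 5: 0 + count([1, 1, 3, 4, 5, 1, 4], 5)
lst[0]=1 != 5: 0 + count([1, 3, 4, 5, 1, 4], 5)
lst[0]=1 != 5: 0 + count([3, 4, 5, 1, 4], 5)
lst[0]=3 != 5: 0 + count([4, 5, 1, 4], 5)
lst[0]=4 != 5: 0 + count([5, 1, 4], 5)
lst[0]=5 == 5: 1 + count([1, 4], 5)
lst[0]=1 != 5: 0 + count([4], 5)
lst[0]=4 != 5: 0 + count([], 5)
= 1


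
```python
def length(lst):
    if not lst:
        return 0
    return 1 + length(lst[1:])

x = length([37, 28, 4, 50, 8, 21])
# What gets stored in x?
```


length([37, 28, 4, 50, 8, 21])
= 1 + length([28, 4, 50, 8, 21])
= 1 + 1 + length([4, 50, 8, 21])
= 1 + 1 + 1 + length([50, 8, 21])
= 1 + 1 + 1 + 1 + length([8, 21])
= 1 + 1 + 1 + 1 + 1 + length([21])
= 1 + 1 + 1 + 1 + 1 + 1 + length([])
= 1 + 1 + 1 + 1 + 1 + 1 + 0
= 6


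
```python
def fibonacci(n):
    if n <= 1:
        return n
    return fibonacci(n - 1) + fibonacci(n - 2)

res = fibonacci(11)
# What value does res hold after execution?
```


fibonacci(11)
= fibonacci(10) + fibonacci(9)
= (fibonacci(9) + fibonacci(8)) + fibonacci(9)
Computing bottom-up: fibonacci(0)=0, fibonacci(1)=1, fibonacci(2)=1, fibonacci(3)=2, fibonacci(4)=3, fibonacci(5)=5, fibonacci(6)=8, fibonacci(7)=13, fibonacci(8)=21, fibonacci(9)=34, fibonacci(10)=55, fibonacci(11)=89
= 89


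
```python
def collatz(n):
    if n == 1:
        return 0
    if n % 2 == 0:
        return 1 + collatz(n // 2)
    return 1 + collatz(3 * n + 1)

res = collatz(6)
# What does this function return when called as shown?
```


collatz(6)
6 is even -> collatz(3)
3 is odd -> 3*3+1 = 10 -> collatz(10)
10 is even -> collatz(5)
5 is odd -> 3*5+1 = 16 -> collatz(16)
16 is even -> collatz(8)
8 is even -> collatz(4)
4 is even -> collatz(2)
2 is even -> collatz(1)
Reached 1 after 8 steps
= 8


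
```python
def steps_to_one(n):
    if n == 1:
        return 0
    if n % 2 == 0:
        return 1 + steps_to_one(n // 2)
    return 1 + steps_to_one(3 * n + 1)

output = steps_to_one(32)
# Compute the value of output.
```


steps_to_one(32)
32 is even -> steps_to_one(16)
16 is even -> steps_to_one(8)
8 is even -> steps_to_one(4)
4 is even -> steps_to_one(2)
2 is even -> steps_to_one(1)
Reached 1 after 5 steps
= 5
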